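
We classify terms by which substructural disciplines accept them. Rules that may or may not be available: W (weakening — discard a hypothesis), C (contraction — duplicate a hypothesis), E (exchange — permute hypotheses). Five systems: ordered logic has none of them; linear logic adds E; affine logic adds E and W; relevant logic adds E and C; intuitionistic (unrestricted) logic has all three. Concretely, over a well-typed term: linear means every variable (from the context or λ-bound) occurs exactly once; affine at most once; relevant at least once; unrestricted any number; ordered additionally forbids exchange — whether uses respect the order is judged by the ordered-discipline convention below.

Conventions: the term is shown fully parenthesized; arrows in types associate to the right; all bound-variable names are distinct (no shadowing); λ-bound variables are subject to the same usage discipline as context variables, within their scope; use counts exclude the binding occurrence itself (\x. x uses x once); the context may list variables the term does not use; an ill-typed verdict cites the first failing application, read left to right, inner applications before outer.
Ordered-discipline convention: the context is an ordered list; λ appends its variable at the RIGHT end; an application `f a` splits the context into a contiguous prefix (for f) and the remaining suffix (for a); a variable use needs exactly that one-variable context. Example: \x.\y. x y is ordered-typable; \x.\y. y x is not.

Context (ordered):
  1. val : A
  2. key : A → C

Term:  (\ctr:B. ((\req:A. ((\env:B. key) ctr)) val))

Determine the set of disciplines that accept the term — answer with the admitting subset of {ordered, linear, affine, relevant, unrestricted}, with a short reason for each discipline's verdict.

admitting disciplines: affine, unrestricted
counts: val: 1; key: 1; ctr (bound): 1; req (bound): 0; env (bound): 0
uses in reading order: key, ctr, val
typing: well-typed — term : B → A → C
ordered: ✗, needs weakening: req, env unused
linear: ✗, needs weakening: req, env unused
affine: ✓, none of val, key, ctr, req, env used more than once
relevant: ✗, needs weakening: req, env unused
unrestricted: ✓, type-checks (B → A → C) and nothing is barred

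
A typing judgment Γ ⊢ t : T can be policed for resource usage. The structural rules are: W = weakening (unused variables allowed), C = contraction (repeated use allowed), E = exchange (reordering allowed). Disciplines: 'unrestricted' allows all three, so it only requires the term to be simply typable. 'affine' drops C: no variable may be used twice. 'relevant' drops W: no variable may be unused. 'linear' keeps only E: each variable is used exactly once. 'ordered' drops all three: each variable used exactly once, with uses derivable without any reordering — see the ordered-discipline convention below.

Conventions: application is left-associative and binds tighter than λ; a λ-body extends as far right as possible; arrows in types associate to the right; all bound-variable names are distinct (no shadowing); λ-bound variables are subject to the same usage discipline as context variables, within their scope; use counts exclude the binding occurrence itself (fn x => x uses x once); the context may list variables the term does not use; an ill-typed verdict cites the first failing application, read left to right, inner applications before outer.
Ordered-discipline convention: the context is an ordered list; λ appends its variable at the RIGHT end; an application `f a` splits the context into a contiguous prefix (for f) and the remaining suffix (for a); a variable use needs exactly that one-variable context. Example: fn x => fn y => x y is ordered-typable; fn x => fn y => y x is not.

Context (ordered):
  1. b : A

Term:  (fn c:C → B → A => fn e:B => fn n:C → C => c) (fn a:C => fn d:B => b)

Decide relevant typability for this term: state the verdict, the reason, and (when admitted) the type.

no — e, n, a, d left unused
counts: b ×1, c [bound] ×1, e [bound] ×0, n [bound] ×0, a [bound] ×0, d [bound] ×0
use order (left to right): c, b
typing: well-typed at B → (C → C) → C → B → A
summary: ordered ✗; linear ✗; affine ✓; relevant ✗; unrestricted ✓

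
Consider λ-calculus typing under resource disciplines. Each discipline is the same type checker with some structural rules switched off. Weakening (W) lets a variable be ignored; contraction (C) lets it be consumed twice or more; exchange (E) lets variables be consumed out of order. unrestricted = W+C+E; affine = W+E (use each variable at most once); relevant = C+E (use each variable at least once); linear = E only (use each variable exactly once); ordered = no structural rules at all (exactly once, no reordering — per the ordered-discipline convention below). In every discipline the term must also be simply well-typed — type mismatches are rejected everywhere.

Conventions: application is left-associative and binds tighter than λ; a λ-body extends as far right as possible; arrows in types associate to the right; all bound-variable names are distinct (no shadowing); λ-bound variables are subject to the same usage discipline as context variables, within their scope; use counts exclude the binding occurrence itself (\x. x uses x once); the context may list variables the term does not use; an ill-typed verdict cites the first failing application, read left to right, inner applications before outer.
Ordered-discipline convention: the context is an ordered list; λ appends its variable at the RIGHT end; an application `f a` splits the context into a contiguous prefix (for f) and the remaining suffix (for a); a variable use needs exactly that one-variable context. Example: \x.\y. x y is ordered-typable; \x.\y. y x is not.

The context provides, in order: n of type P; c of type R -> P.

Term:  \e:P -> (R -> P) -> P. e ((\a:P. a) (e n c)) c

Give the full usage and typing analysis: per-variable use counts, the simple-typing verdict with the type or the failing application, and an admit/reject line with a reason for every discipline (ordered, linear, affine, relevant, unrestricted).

use counts: n: 1, c: 2, e (λ-bound): 2, a (λ-bound): 1
left-to-right use order: e, a, e, n, c, c
typing: the term checks, with type (P -> (R -> P) -> P) -> P
ordered: ✗, repeated use of c ×2, e ×2
linear: ✗, repeated use of c ×2, e ×2
affine: ✗, repeated use of c ×2, e ×2
relevant: ✓, every one of n, c, e, a appears
unrestricted: ✓, type-checks ((P -> (R -> P) -> P) -> P) and nothing is barred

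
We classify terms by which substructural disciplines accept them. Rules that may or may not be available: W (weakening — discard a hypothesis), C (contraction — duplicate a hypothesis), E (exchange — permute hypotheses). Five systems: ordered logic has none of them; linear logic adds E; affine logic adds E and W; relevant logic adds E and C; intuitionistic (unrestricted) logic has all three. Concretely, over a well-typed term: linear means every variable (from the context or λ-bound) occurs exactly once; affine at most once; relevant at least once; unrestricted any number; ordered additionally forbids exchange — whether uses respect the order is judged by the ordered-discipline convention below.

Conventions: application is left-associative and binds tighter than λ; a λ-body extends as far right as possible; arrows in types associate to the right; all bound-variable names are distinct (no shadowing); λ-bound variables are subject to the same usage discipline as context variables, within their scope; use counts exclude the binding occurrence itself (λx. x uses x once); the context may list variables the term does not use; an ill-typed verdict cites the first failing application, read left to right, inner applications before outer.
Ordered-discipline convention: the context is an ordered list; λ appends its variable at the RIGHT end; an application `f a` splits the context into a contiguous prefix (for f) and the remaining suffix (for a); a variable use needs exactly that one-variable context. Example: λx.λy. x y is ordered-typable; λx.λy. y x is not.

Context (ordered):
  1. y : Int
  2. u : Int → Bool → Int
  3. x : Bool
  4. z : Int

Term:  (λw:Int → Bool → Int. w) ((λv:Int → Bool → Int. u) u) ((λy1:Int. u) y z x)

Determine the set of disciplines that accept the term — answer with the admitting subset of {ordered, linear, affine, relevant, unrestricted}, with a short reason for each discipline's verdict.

accepted by: unrestricted
variable uses: y=1, u=3, x=1, z=1, w [bound]=1, v [bound]=0, y1 [bound]=0
use order (left to right): w, u, u, u, y, z, x
typing: well-typed — term : Bool → Int
ordered ✗ (uses contraction: u ×3; needs weakening: v, y1 unused)
linear ✗ (uses contraction: u ×3; needs weakening: v, y1 unused)
affine ✗ (uses contraction: u ×3)
relevant ✗ (needs weakening: v, y1 unused)
unrestricted ✓ (typability at Bool → Int is all that's needed)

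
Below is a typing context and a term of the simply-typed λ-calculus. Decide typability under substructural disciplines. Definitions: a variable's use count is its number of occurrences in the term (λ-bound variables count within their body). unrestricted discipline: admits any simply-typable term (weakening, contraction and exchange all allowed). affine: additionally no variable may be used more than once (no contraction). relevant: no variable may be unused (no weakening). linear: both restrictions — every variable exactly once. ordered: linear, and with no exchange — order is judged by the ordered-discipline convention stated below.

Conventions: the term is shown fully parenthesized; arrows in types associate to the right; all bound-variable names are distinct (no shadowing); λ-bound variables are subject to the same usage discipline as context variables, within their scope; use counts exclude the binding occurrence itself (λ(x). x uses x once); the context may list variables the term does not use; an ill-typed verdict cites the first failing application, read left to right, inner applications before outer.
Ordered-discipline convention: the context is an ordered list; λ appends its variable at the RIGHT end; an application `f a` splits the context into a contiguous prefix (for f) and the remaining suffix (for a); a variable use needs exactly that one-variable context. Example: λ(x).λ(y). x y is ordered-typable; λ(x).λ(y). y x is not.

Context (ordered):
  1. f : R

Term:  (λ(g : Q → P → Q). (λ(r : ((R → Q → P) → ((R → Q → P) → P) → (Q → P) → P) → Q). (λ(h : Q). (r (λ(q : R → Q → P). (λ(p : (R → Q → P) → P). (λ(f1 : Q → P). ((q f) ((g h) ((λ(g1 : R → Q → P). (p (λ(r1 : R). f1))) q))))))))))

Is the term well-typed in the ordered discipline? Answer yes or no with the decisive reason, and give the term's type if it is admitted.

no — q ×2 used more than once (contraction); g1, r1 never used (weakening)
variable uses: f: 1, g (λ-bound): 1, r (λ-bound): 1, h (λ-bound): 1, q (λ-bound): 2, p (λ-bound): 1, f1 (λ-bound): 1, g1 (λ-bound): 0, r1 (λ-bound): 0
uses in reading order: r, q, f, g, h, p, f1, q
typing: the term checks, with type (Q → P → Q) → (((R → Q → P) → ((R → Q → P) → P) → (Q → P) → P) → Q) → Q → Q
summary: ordered ✗; linear ✗; affine ✗; relevant ✗; unrestricted ✓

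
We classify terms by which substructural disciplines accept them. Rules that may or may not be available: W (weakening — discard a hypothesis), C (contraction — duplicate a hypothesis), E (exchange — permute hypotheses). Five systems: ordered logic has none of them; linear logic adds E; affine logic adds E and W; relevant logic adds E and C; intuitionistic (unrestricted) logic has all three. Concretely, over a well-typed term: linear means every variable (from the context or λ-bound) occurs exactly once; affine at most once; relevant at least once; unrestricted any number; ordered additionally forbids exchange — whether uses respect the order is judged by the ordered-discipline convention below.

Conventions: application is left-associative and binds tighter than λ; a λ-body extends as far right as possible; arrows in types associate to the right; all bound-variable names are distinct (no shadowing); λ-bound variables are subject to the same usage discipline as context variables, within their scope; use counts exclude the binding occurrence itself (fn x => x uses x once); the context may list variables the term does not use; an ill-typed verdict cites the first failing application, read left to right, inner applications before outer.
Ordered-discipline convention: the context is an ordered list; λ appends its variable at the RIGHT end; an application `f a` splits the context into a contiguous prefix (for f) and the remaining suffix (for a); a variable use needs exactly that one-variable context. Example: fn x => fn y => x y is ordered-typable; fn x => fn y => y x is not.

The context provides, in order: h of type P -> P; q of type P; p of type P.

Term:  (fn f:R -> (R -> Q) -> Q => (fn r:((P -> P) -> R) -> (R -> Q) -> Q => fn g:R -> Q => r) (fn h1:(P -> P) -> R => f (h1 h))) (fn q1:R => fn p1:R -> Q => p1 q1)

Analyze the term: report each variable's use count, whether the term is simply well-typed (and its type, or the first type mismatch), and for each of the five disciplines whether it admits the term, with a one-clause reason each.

counts: h ×1; q ×0; p ×0; f [bound] ×1; r [bound] ×1; g [bound] ×0; h1 [bound] ×1; q1 [bound] ×1; p1 [bound] ×1
use order (left to right): r, f, h1, h, p1, q1
typing: the term checks, with type (R -> Q) -> ((P -> P) -> R) -> (R -> Q) -> Q
ordered: ✗ — needs weakening: q, p, g unused
linear: ✗ — needs weakening: q, p, g unused
affine: ✓ — at most one use each (h, q, p, f, r, g, h1, q1, p1)
relevant: ✗ — needs weakening: q, p, g unused
unrestricted: ✓ — typability at (R -> Q) -> ((P -> P) -> R) -> (R -> Q) -> Q is all that's needed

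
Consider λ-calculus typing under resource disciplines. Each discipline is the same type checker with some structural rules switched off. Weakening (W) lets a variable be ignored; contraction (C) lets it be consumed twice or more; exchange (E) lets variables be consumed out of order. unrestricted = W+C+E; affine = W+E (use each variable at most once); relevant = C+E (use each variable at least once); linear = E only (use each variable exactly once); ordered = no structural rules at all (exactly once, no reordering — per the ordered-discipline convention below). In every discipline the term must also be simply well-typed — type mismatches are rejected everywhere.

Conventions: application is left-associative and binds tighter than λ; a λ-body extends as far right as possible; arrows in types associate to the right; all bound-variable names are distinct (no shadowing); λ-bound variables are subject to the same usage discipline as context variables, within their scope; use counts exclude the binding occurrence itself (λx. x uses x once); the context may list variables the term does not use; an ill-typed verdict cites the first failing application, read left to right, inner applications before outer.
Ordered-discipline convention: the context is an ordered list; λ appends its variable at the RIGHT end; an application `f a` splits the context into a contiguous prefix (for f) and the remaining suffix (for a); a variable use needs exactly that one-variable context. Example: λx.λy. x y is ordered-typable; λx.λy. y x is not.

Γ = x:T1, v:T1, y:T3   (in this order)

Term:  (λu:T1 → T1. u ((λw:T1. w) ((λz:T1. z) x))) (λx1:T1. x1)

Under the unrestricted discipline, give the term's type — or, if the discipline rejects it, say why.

term : T1
counts: x ×1, v ×0, y ×0, u (bound) ×1, w (bound) ×1, z (bound) ×1, x1 (bound) ×1
left-to-right use order: u, w, z, x, x1
typing: well-typed — term : T1
per-discipline verdicts: ordered ✗; linear ✗; affine ✓; relevant ✗; unrestricted ✓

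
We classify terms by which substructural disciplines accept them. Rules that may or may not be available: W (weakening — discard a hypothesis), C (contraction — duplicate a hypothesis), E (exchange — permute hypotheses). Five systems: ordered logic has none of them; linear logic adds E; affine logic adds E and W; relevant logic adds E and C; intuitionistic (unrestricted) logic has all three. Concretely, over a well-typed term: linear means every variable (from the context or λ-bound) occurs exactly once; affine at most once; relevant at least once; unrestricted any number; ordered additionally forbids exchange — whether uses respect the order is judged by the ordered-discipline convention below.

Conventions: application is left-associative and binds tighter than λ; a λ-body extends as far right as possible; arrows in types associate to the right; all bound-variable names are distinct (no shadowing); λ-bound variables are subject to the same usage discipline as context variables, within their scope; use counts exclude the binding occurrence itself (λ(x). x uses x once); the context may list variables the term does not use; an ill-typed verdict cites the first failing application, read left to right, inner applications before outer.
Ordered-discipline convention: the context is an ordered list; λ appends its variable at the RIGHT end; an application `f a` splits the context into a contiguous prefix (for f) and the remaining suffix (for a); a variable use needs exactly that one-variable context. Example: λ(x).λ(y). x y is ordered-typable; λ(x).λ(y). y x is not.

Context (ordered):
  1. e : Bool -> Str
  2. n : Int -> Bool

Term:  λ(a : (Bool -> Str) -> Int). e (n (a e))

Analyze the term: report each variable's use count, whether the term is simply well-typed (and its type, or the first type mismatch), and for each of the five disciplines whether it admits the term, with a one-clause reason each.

usage: e: 2×, n: 1×, a (λ-bound): 1×
uses in reading order: e, n, a, e
typing: the term checks, with type ((Bool -> Str) -> Int) -> Str
ordered: ✗ — needs contraction — e ×2
linear: ✗ — needs contraction — e ×2
affine: ✗ — needs contraction — e ×2
relevant: ✓ — every one of e, n, a appears
unrestricted: ✓ — typability at ((Bool -> Str) -> Int) -> Str is all that's needed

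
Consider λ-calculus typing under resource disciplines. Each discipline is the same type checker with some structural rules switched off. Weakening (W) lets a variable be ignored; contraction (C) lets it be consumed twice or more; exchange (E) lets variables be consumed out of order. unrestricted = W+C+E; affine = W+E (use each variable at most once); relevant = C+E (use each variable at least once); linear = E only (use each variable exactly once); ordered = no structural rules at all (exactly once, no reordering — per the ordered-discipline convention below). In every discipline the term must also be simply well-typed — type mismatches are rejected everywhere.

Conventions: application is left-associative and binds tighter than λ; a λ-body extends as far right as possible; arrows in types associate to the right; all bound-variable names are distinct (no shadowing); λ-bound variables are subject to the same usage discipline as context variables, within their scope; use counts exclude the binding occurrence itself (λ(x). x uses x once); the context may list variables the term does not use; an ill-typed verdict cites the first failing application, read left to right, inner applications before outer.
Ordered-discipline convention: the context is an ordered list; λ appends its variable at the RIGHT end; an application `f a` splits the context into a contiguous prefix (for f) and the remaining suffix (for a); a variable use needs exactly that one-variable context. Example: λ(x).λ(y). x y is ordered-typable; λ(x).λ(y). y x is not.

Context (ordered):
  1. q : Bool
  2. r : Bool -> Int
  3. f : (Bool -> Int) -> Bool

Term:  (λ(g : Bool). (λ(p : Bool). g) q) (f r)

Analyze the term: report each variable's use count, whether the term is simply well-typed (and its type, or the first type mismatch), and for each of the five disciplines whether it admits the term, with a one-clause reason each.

usage: q=1, r=1, f=1, g [bound]=1, p [bound]=0
uses in reading order: g, q, f, r
typing: ✓ — Bool
ordered: ✗, p left unused
linear: ✗, p left unused
affine: ✓, at most one use each (q, r, f, g, p)
relevant: ✗, p left unused
unrestricted: ✓, type-checks (Bool) and nothing is barred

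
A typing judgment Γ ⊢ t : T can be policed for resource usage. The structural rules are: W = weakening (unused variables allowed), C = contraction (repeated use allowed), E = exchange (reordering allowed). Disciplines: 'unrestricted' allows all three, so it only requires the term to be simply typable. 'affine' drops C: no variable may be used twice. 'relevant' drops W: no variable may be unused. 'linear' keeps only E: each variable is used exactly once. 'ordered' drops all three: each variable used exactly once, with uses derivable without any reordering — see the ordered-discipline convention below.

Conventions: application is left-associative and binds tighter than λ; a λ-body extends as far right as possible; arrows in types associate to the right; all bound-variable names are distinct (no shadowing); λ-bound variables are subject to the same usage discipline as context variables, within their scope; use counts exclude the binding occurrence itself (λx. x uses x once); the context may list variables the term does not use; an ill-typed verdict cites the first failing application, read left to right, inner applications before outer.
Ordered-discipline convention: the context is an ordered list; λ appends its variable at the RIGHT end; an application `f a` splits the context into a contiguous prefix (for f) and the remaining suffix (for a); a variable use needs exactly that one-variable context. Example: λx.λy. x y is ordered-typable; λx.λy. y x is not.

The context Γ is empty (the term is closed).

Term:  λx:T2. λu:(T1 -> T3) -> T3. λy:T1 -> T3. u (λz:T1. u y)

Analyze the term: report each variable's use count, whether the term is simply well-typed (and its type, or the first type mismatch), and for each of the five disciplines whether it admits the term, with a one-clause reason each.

counts: x [bound]=0, u [bound]=2, y [bound]=1, z [bound]=0
order of uses: u, u, y
typing: ✓ — T2 -> ((T1 -> T3) -> T3) -> (T1 -> T3) -> T3
ordered: ✗, needs contraction — u ×2; x, z never used (weakening)
linear: ✗, needs contraction — u ×2; x, z never used (weakening)
affine: ✗, needs contraction — u ×2
relevant: ✗, x, z never used (weakening)
unrestricted: ✓, simply typable at T2 -> ((T1 -> T3) -> T3) -> (T1 -> T3) -> T3; W, C, E all held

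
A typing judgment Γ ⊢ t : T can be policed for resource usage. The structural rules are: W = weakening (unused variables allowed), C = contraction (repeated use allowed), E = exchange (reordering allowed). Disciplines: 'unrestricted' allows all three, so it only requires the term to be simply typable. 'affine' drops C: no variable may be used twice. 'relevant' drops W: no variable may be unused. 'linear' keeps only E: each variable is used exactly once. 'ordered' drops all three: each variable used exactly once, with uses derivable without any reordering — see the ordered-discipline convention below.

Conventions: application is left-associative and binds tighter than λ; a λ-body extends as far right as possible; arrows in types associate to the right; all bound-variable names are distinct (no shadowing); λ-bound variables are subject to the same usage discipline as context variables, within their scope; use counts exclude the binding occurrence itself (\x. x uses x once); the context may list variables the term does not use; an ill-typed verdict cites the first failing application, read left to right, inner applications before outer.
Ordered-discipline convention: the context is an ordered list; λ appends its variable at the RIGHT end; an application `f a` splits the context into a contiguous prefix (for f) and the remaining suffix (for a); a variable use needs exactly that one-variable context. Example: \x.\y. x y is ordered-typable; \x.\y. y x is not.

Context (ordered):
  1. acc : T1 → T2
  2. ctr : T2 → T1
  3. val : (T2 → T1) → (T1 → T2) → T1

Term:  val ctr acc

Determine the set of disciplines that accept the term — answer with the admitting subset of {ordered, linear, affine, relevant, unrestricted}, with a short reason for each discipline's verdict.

admitted in: linear, affine, relevant, unrestricted
usage: acc ×1; ctr ×1; val ×1
left-to-right use order: val, ctr, acc
typing: the term checks, with type T1
ordered ✗ (no ordered split (uses run val, ctr, acc))
linear ✓ (single use per variable (acc, ctr, val))
affine ✓ (no duplicate uses among acc, ctr, val)
relevant ✓ (acc, ctr, val: all used, weakening unneeded)
unrestricted ✓ (type-checks (T1) and nothing is barred)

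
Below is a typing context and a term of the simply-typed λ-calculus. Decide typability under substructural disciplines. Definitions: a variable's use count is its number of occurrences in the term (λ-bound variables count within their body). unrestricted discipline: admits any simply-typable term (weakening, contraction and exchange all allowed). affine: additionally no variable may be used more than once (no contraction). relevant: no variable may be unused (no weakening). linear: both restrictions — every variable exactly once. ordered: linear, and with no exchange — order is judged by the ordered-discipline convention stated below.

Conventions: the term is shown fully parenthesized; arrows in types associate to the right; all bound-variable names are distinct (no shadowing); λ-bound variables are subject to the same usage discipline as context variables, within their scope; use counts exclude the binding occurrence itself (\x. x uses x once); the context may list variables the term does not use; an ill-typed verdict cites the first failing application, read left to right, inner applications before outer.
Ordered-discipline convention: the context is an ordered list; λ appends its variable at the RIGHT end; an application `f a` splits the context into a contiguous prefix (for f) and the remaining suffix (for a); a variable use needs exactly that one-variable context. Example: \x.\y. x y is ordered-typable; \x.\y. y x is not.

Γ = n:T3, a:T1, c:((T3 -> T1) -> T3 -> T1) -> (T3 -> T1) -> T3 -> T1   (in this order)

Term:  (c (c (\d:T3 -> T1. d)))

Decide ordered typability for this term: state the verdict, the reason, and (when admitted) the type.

no — uses contraction: c ×2; unused: n, a — weakening required
counts: n: 0×; a: 0×; c: 2×; d (λ-bound): 1×
left-to-right use order: c, c, d
typing: the term checks, with type (T3 -> T1) -> T3 -> T1
per-discipline verdicts: ordered ✗ · linear ✗ · affine ✗ · relevant ✗ · unrestricted ✓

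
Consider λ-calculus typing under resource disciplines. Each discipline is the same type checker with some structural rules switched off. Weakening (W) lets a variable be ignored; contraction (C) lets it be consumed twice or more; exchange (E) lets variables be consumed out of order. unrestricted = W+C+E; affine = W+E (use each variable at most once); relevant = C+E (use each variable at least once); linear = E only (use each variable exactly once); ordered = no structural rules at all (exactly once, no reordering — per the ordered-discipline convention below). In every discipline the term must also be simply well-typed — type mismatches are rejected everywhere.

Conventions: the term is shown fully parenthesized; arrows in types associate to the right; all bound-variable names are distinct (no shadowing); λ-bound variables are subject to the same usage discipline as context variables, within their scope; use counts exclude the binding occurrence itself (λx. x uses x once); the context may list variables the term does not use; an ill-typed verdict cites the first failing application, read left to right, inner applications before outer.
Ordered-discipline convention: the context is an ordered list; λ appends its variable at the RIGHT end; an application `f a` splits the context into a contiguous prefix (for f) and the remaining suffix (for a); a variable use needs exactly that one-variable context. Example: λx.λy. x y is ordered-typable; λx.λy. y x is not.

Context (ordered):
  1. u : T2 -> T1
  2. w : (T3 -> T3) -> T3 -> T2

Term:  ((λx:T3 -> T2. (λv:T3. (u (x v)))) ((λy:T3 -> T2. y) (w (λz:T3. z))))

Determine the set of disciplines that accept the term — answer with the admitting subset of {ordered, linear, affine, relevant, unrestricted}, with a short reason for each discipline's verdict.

accepted by: ordered, linear, affine, relevant, unrestricted
variable uses: u: 1×; w: 1×; x (λ-bound): 1×; v (λ-bound): 1×; y (λ-bound): 1×; z (λ-bound): 1×
left-to-right use order: u, x, v, y, w, z
typing: ✓ — T3 -> T1
ordered: ✓ — one use each (u, w, x, v, y, z); ordered split holds
linear: ✓ — u, w, x, v, y, z: one use apiece
affine: ✓ — u, w, x, v, y, z: no repeats, contraction unneeded
relevant: ✓ — at least one use each (u, w, x, v, y, z)
unrestricted: ✓ — type-checks (T3 -> T1) and nothing is barred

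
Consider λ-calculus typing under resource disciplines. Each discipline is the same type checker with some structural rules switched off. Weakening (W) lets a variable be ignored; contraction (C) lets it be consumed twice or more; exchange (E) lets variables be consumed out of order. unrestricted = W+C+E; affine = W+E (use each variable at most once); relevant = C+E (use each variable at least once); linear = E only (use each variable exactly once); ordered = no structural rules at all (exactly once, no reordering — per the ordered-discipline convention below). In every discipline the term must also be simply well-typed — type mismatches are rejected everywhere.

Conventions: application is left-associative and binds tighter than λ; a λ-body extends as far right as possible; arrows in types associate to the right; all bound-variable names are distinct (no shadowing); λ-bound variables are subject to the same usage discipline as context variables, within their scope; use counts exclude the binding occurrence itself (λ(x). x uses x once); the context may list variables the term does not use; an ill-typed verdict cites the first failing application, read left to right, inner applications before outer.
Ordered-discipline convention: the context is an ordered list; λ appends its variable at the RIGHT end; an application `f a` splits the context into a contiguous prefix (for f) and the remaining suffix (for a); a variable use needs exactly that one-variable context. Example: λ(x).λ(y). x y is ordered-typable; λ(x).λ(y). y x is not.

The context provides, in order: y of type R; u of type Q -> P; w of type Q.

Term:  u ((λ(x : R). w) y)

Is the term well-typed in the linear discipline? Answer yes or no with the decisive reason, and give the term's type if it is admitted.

no — x left unused
usage: y ×1, u ×1, w ×1, x (λ-bound) ×0
uses in reading order: u, w, y
typing: well-typed — term : P
all disciplines: ordered ✗ · linear ✗ · affine ✓ · relevant ✗ · unrestricted ✓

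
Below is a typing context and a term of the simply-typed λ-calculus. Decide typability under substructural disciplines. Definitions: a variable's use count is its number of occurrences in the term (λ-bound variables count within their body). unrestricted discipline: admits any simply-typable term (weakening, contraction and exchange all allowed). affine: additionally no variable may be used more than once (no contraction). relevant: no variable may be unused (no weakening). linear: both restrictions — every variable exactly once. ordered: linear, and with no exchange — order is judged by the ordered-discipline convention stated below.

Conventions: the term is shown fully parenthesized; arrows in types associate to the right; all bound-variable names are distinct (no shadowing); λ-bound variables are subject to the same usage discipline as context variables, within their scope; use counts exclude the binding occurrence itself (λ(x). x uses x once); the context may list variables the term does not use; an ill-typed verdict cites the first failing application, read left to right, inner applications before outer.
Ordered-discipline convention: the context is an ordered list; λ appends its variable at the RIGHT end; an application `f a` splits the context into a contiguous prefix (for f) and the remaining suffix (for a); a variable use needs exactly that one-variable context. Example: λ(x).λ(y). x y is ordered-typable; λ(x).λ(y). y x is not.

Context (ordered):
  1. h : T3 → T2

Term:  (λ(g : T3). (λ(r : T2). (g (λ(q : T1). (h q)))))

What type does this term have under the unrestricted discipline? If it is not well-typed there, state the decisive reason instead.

not well-typed under unrestricted — the type mismatch rejects it
usage: h: 1; g (λ-bound): 1; r (λ-bound): 0; q (λ-bound): 1
uses in reading order: g, h, q
typing: ill-typed: a function awaiting T3 gets T1
summary: ordered ✗ | linear ✗ | affine ✗ | relevant ✗ | unrestricted ✗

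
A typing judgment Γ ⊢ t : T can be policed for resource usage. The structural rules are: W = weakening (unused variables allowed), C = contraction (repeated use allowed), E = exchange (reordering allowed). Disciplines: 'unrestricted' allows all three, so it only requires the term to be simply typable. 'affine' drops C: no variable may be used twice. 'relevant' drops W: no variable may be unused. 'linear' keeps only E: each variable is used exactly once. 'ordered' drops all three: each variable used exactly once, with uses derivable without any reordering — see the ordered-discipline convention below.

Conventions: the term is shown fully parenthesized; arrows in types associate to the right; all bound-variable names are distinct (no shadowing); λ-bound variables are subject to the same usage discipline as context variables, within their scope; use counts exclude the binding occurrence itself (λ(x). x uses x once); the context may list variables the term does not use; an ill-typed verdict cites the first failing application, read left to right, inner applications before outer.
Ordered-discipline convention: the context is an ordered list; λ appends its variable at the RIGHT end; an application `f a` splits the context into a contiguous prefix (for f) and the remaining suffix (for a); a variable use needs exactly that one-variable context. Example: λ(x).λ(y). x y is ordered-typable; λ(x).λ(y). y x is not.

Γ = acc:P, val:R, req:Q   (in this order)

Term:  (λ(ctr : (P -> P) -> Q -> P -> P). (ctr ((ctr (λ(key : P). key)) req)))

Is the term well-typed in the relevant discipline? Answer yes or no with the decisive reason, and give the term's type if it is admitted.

no — unused: acc, val — weakening required
use counts: acc ×0, val ×0, req ×1, ctr (λ-bound) ×2, key (λ-bound) ×1
left-to-right use order: ctr, ctr, key, req
typing: well-typed at ((P -> P) -> Q -> P -> P) -> Q -> P -> P
per-discipline verdicts: ordered ✗; linear ✗; affine ✗; relevant ✗; unrestricted ✓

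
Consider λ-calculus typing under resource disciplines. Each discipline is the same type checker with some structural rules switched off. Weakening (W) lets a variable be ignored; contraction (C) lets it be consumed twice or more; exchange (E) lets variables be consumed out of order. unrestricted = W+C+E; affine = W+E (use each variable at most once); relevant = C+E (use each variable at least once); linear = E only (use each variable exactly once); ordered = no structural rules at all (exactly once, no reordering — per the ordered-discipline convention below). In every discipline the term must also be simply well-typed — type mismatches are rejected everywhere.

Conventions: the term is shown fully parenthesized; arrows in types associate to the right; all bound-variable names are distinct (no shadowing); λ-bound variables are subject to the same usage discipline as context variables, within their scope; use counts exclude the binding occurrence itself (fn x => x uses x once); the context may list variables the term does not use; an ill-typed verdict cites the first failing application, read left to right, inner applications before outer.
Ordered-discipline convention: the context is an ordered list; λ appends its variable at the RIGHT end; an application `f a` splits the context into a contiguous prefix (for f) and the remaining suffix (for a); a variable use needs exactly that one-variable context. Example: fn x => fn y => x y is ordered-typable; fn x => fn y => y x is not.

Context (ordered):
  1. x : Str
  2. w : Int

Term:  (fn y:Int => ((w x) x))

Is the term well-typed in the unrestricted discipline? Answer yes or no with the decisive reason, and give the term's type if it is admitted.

no — fails simple typing
use counts: x: 2×; w: 1×; y [bound]: 0×
order of uses: w, x, x
typing: ill-typed: non-function type Int applied to an argument
across the five disciplines: ordered ✗ · linear ✗ · affine ✗ · relevant ✗ · unrestricted ✗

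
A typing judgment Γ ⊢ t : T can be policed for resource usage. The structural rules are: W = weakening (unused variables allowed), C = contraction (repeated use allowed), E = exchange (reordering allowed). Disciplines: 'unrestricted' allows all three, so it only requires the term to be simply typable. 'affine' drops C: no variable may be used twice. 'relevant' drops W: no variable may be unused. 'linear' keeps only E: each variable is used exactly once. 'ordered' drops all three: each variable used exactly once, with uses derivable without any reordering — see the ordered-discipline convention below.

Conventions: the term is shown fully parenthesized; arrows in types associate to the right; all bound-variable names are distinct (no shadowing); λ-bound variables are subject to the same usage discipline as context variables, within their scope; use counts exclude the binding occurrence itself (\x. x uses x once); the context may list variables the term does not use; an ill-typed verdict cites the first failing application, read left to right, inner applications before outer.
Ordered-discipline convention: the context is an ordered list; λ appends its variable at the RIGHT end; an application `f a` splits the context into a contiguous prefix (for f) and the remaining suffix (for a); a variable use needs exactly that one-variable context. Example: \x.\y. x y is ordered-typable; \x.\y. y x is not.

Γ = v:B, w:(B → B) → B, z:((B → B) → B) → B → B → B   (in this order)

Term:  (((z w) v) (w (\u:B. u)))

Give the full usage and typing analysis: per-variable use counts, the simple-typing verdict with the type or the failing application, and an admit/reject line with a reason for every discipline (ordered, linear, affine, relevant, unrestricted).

usage: v: 1; w: 2; z: 1; u (bound): 1
uses in reading order: z, w, v, w, u
typing: well-typed at B
ordered: ✗ — uses contraction: w ×2
linear: ✗ — uses contraction: w ×2
affine: ✗ — uses contraction: w ×2
relevant: ✓ — none of v, w, z, u goes unused
unrestricted: ✓ — typability at B is all that's needed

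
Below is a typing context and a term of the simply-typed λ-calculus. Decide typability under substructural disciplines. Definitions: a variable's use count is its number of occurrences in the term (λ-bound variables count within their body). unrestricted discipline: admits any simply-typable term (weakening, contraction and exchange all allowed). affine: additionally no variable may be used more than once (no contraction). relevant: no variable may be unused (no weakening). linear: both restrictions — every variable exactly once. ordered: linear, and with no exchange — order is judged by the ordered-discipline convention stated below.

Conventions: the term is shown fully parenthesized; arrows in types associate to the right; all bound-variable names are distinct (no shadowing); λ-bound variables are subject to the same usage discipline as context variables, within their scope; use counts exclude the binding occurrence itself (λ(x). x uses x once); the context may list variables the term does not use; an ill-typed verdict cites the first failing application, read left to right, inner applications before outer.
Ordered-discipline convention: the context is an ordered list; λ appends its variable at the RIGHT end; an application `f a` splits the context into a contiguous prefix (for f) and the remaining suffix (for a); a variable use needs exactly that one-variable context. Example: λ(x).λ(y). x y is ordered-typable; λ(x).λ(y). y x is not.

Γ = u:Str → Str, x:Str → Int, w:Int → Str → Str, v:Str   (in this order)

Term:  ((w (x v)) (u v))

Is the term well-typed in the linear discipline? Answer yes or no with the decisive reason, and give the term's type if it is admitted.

no — uses contraction: v ×2
usage: u ×1; x ×1; w ×1; v ×2
use order (left to right): w, x, v, u, v
typing: ✓ — Str
across the five disciplines: ordered ✗ · linear ✗ · affine ✗ · relevant ✓ · unrestricted ✓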